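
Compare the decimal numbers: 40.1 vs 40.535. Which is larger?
40.535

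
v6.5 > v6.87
False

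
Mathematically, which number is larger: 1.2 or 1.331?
1.331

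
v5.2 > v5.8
False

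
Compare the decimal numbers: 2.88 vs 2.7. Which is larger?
2.88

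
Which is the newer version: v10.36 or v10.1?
v10.36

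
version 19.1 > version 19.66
False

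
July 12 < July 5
False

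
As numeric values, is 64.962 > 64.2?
True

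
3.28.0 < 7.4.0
True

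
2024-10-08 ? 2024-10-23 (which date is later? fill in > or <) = <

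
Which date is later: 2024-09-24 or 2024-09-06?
2024-09-24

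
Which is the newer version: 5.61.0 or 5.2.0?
5.61.0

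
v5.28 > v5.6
True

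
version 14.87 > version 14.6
True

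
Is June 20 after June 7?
Yes. Day 20 comes after day 7 in June — this is a date comparison, not a decimal one (the decimal 6.20 would be smaller than 6.7).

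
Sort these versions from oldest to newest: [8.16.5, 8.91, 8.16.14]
[8.16.5, 8.16.14, 8.91]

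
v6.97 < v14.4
True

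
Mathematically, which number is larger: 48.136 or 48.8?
48.8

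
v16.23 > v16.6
True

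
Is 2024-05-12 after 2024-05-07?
Yes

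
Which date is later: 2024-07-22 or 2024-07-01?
2024-07-22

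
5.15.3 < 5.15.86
True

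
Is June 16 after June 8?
Yes. Day 16 comes after day 8 in June — this is a date comparison, not a decimal one (the decimal 6.16 would be smaller than 6.8).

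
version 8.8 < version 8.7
False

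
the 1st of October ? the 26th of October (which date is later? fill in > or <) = <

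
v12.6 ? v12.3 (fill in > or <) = >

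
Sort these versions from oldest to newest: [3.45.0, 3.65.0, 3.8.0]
[3.8.0, 3.45.0, 3.65.0]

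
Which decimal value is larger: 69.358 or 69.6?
69.6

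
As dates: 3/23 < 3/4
False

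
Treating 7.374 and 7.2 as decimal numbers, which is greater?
7.374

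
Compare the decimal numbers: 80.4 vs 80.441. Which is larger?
80.441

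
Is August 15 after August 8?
Yes. Day 15 comes after day 8 in August — this is a date comparison, not a decimal one (the decimal 8.15 would be smaller than 8.8).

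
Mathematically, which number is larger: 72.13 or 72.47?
72.47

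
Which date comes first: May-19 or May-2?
May-2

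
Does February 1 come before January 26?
No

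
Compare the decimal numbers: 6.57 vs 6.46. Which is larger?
6.57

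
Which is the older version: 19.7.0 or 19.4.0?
19.4.0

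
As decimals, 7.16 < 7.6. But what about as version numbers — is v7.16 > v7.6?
True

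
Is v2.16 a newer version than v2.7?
Yes. Version numbers are compared segment by segment as integers, not as decimals: minor version 16 > 7, so v2.16 > v2.7 (even though the decimal 2.16 < 2.7).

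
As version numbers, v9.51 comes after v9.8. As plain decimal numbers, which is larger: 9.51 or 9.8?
9.8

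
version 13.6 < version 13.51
True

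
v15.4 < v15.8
True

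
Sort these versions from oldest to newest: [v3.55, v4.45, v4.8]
[v3.55, v4.8, v4.45]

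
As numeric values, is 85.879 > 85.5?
True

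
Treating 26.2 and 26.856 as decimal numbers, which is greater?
26.856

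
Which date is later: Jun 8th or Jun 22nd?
Jun 22nd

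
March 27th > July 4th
False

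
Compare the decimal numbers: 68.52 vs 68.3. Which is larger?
68.52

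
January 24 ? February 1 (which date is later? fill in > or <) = <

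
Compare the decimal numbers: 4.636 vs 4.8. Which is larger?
4.8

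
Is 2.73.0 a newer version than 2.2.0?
Yes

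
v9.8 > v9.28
False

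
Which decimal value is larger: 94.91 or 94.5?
94.91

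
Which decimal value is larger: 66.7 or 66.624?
66.7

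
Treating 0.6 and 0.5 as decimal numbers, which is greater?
0.6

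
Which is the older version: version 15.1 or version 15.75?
version 15.1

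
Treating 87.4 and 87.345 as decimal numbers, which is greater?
87.4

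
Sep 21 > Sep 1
True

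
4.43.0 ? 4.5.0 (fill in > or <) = >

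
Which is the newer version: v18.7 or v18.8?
v18.8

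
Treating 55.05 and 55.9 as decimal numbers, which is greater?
55.9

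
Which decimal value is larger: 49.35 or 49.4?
49.4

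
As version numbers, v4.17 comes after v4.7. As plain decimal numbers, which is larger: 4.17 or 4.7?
4.7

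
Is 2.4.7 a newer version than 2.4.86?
No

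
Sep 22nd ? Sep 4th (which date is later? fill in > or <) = >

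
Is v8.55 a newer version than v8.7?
Yes. Version numbers are compared segment by segment as integers, not as decimals: minor version 55 > 7, so v8.55 > v8.7 (even though the decimal 8.55 < 8.7).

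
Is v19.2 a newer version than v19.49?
No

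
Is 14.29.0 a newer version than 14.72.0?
No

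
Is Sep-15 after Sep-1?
Yes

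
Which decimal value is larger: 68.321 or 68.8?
68.8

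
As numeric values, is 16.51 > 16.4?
True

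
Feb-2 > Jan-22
True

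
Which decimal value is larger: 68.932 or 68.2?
68.932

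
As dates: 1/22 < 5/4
True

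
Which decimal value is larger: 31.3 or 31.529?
31.529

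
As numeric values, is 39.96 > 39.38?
True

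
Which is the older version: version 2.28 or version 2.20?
version 2.20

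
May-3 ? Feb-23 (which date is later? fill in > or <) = >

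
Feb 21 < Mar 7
True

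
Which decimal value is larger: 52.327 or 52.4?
52.4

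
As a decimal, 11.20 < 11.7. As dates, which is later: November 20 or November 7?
November 20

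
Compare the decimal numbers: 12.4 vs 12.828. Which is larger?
12.828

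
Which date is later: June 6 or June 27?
June 27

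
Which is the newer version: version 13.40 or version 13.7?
version 13.40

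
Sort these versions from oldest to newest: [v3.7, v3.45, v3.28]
[v3.7, v3.28, v3.45]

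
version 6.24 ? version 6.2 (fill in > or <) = >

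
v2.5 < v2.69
True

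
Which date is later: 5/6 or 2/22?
5/6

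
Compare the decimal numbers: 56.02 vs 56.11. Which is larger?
56.11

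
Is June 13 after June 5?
Yes. Day 13 comes after day 5 in June — this is a date comparison, not a decimal one (the decimal 6.13 would be smaller than 6.5).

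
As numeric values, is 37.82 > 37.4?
True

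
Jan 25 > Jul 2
False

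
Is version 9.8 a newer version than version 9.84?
No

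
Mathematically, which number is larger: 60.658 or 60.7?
60.7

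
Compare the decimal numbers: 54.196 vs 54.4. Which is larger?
54.4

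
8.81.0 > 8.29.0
True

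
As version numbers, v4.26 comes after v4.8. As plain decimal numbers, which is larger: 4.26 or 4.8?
4.8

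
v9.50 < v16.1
True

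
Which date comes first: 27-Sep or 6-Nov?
27-Sep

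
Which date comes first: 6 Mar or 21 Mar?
6 Mar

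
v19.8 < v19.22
True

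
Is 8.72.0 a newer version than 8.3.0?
Yes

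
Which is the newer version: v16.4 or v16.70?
v16.70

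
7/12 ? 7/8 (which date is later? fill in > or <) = >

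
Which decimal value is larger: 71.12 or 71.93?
71.93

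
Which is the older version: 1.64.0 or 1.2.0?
1.2.0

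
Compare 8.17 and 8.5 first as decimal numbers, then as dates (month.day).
As decimals: 8.17 < 8.5. As dates: 8/17 is later than 8/5 (day 17 > day 5).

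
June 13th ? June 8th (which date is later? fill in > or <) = >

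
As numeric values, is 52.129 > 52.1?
True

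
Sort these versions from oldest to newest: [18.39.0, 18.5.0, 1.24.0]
[1.24.0, 18.5.0, 18.39.0]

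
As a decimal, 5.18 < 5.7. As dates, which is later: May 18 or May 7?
May 18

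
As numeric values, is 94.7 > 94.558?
True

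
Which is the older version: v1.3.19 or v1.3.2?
v1.3.2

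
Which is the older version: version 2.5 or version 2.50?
version 2.5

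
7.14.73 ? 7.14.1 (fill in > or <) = >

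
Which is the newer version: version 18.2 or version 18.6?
version 18.6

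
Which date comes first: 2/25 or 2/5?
2/5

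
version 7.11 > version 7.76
False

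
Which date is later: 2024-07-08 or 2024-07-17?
2024-07-17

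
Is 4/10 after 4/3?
Yes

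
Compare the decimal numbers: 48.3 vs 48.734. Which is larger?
48.734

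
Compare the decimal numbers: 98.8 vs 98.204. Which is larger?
98.8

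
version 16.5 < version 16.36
True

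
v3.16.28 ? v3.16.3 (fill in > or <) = >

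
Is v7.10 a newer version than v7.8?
Yes. Version numbers are compared segment by segment as integers, not as decimals: minor version 10 > 8, so v7.10 > v7.8 (even though the decimal 7.10 < 7.8).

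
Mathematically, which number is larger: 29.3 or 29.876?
29.876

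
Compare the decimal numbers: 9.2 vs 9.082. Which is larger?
9.2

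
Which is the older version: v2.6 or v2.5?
v2.5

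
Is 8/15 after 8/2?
Yes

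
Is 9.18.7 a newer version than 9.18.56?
No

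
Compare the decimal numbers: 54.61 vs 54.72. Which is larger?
54.72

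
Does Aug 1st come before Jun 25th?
No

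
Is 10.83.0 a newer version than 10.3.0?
Yes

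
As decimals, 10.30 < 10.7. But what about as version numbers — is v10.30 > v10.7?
True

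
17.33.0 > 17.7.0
True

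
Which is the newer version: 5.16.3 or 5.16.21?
5.16.21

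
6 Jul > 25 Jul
False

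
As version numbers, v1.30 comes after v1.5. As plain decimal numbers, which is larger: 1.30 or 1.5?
1.5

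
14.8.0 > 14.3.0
True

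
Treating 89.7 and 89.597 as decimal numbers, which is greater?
89.7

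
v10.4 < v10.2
False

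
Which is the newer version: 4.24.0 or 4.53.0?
4.53.0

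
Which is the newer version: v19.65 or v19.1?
v19.65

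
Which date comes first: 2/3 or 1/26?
1/26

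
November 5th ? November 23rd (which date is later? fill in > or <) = <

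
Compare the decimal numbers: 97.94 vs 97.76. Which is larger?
97.94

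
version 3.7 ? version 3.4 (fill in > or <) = >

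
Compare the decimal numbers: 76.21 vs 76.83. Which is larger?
76.83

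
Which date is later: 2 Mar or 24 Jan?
2 Mar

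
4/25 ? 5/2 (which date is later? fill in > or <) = <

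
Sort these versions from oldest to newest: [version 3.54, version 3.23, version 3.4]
[version 3.4, version 3.23, version 3.54]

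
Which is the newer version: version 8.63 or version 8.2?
version 8.63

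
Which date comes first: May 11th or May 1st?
May 1st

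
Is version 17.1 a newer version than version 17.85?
No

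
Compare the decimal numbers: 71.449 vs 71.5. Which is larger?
71.5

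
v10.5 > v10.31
False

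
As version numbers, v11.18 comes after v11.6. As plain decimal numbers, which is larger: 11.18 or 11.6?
11.6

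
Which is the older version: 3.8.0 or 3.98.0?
3.8.0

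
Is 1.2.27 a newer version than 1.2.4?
Yes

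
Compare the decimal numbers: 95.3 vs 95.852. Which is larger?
95.852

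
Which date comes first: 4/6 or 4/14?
4/6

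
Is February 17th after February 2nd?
Yes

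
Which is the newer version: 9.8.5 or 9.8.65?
9.8.65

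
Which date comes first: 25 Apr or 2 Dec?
25 Apr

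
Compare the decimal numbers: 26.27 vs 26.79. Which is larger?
26.79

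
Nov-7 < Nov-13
True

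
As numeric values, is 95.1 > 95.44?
False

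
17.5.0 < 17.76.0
True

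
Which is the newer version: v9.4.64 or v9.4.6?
v9.4.64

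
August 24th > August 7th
True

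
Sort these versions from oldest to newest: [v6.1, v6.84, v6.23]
[v6.1, v6.23, v6.84]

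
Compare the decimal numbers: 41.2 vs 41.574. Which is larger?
41.574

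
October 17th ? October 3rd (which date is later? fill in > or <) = >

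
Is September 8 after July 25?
Yes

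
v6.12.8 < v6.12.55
True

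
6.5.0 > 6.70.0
False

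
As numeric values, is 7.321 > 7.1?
True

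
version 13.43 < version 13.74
True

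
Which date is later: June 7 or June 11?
June 11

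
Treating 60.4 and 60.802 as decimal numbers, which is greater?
60.802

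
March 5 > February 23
True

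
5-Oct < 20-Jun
False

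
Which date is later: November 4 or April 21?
November 4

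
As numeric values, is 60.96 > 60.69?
True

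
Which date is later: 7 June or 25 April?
7 June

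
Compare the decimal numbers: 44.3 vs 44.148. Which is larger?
44.3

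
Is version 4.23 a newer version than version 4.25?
No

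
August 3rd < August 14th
True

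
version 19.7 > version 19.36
False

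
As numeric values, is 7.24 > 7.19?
True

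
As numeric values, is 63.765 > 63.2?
True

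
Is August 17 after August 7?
Yes. Day 17 comes after day 7 in August — this is a date comparison, not a decimal one (the decimal 8.17 would be smaller than 8.7).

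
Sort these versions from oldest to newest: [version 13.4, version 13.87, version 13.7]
[version 13.4, version 13.7, version 13.87]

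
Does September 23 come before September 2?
No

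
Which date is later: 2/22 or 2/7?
2/22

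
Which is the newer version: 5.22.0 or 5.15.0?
5.22.0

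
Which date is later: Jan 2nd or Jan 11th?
Jan 11th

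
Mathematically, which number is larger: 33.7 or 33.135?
33.7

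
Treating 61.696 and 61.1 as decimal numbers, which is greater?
61.696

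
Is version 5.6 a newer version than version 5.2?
Yes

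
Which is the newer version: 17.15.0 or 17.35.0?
17.35.0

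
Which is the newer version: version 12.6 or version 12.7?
version 12.7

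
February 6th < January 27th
False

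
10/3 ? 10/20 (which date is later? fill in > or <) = <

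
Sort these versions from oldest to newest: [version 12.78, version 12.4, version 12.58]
[version 12.4, version 12.58, version 12.78]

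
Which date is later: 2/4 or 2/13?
2/13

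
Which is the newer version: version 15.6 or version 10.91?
version 15.6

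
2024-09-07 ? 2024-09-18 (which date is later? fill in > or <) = <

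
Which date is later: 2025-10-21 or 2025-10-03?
2025-10-21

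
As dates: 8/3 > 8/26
False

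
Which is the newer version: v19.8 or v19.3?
v19.8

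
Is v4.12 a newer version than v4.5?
Yes. Version numbers are compared segment by segment as integers, not as decimals: minor version 12 > 5, so v4.12 > v4.5 (even though the decimal 4.12 < 4.5).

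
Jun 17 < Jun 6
False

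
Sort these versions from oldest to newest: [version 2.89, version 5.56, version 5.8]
[version 2.89, version 5.8, version 5.56]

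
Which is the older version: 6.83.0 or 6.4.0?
6.4.0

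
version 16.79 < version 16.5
False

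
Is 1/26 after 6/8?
No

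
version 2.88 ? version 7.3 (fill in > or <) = <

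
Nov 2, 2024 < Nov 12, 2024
True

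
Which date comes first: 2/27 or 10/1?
2/27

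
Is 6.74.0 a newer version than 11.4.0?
No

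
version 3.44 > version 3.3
True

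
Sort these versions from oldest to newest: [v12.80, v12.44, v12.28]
[v12.28, v12.44, v12.80]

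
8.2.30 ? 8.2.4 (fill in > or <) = >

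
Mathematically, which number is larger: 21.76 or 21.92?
21.92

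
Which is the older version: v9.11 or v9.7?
v9.7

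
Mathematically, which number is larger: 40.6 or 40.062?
40.6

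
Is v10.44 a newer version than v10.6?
Yes. Version numbers are compared segment by segment as integers, not as decimals: minor version 44 > 6, so v10.44 > v10.6 (even though the decimal 10.44 < 10.6).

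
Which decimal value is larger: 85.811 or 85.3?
85.811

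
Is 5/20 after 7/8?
No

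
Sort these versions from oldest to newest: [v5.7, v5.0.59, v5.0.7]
[v5.0.7, v5.0.59, v5.7]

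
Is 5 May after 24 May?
No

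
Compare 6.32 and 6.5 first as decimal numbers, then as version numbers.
As decimals: 6.32 < 6.5. As versions: v6.32 > v6.5 (minor version 32 > 5).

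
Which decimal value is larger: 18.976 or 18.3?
18.976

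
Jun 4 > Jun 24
False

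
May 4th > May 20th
False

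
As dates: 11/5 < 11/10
True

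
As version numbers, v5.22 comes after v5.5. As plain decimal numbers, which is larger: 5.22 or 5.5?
5.5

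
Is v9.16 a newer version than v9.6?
Yes. Version numbers are compared segment by segment as integers, not as decimals: minor version 16 > 6, so v9.16 > v9.6 (even though the decimal 9.16 < 9.6).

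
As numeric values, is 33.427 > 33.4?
True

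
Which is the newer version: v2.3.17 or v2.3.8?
v2.3.17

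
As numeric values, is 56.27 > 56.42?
False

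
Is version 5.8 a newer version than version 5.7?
Yes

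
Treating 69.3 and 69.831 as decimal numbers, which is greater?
69.831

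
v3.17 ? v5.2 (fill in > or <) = <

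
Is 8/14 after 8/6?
Yes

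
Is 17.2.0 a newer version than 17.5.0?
No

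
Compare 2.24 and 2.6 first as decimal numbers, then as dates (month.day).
As decimals: 2.24 < 2.6. As dates: 2/24 is later than 2/6 (day 24 > day 6).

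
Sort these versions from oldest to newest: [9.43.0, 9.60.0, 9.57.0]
[9.43.0, 9.57.0, 9.60.0]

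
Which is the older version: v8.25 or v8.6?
v8.6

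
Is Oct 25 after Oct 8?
Yes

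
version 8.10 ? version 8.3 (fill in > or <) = >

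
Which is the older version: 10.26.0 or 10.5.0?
10.5.0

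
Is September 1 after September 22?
No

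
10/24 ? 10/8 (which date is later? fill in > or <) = >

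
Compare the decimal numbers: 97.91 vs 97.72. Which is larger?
97.91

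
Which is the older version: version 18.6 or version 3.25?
version 3.25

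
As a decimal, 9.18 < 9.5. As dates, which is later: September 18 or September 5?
September 18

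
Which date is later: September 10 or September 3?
September 10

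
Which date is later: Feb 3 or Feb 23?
Feb 23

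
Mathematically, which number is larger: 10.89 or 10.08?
10.89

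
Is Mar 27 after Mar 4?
Yes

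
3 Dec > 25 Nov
True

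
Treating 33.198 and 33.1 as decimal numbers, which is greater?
33.198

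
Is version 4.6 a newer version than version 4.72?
No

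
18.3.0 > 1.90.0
True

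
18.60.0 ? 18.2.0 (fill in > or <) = >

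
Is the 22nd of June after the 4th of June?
Yes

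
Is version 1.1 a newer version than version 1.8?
No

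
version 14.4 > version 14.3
True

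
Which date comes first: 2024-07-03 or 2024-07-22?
2024-07-03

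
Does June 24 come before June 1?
No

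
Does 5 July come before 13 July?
Yes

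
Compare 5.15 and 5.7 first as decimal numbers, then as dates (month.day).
As decimals: 5.15 < 5.7. As dates: 5/15 is later than 5/7 (day 15 > day 7).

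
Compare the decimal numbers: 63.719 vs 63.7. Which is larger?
63.719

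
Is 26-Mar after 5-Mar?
Yes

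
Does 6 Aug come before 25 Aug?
Yes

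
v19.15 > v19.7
True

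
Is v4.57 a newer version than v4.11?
Yes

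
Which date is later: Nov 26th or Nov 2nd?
Nov 26th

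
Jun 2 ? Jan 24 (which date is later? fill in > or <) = >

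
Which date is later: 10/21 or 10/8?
10/21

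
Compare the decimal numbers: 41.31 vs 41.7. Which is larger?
41.7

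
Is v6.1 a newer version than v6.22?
No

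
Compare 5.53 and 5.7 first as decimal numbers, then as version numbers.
As decimals: 5.53 < 5.7. As versions: v5.53 > v5.7 (minor version 53 > 7).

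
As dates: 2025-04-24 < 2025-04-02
False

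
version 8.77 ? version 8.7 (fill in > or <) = >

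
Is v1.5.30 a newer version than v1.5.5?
Yes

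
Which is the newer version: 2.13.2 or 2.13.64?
2.13.64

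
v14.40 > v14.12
True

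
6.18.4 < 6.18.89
True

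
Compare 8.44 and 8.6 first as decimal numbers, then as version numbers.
As decimals: 8.44 < 8.6. As versions: v8.44 > v8.6 (minor version 44 > 6).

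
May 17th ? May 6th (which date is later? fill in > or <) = >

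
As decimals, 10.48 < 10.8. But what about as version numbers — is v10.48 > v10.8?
True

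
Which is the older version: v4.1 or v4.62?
v4.1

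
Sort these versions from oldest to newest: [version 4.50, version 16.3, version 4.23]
[version 4.23, version 4.50, version 16.3]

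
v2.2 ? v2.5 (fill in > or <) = <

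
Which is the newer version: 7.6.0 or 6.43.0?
7.6.0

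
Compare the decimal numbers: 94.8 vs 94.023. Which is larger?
94.8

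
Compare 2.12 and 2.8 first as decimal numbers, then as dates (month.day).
As decimals: 2.12 < 2.8. As dates: 2/12 is later than 2/8 (day 12 > day 8).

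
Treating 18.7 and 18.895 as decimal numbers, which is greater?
18.895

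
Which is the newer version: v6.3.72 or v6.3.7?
v6.3.72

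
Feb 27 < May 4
True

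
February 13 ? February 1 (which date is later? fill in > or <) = >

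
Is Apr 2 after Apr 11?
No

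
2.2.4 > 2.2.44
False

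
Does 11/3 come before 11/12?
Yes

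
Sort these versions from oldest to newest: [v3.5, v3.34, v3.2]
[v3.2, v3.5, v3.34]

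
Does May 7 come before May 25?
Yes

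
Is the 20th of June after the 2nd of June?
Yes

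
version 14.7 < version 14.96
True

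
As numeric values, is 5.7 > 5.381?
True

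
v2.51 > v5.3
False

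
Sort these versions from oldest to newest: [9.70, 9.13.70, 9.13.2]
[9.13.2, 9.13.70, 9.70]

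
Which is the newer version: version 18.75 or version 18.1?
version 18.75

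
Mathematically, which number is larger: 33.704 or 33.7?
33.704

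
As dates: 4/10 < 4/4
False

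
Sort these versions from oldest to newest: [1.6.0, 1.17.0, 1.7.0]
[1.6.0, 1.7.0, 1.17.0]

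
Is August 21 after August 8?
Yes. Day 21 comes after day 8 in August — this is a date comparison, not a decimal one (the decimal 8.21 would be smaller than 8.8).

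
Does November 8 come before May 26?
No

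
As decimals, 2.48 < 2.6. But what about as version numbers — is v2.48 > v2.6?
True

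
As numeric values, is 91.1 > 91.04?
True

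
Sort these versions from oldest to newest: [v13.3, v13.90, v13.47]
[v13.3, v13.47, v13.90]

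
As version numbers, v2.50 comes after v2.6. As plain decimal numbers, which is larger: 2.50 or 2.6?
2.6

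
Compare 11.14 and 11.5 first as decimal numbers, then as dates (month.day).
As decimals: 11.14 < 11.5. As dates: 11/14 is later than 11/5 (day 14 > day 5).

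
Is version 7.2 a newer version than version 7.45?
No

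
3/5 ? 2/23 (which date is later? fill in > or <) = >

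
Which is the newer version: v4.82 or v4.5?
v4.82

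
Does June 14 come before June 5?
No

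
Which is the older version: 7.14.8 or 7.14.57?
7.14.8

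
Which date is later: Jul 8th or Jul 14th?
Jul 14th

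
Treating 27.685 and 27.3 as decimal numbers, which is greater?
27.685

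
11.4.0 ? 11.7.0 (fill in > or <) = <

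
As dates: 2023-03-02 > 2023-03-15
False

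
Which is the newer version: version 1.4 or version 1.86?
version 1.86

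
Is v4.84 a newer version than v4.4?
Yes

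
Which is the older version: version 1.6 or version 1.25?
version 1.6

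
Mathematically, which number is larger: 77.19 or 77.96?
77.96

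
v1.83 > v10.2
False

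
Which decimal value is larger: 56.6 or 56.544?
56.6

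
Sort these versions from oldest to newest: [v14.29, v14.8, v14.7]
[v14.7, v14.8, v14.29]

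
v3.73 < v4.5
True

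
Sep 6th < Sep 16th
True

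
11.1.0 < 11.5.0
True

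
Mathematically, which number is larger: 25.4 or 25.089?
25.4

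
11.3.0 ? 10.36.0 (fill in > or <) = >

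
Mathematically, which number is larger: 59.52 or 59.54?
59.54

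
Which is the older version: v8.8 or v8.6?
v8.6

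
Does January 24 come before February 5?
Yes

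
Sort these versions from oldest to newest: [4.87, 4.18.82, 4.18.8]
[4.18.8, 4.18.82, 4.87]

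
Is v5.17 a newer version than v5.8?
Yes. Version numbers are compared segment by segment as integers, not as decimals: minor version 17 > 8, so v5.17 > v5.8 (even though the decimal 5.17 < 5.8).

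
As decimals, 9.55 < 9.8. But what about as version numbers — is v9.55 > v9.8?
True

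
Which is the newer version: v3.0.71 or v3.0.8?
v3.0.71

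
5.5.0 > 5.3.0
True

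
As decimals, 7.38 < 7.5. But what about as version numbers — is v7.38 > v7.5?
True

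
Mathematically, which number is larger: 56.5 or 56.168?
56.5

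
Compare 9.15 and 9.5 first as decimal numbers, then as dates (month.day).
As decimals: 9.15 < 9.5. As dates: 9/15 is later than 9/5 (day 15 > day 5).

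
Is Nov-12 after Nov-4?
Yes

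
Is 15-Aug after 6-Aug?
Yes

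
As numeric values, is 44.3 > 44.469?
False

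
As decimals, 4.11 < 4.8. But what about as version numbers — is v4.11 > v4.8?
True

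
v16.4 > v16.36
False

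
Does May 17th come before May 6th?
No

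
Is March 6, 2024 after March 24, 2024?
No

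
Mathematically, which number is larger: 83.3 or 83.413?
83.413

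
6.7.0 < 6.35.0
True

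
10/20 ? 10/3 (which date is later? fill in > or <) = >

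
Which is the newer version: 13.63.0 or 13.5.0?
13.63.0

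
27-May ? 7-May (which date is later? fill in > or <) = >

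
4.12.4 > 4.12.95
False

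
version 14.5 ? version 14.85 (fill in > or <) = <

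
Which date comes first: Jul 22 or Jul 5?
Jul 5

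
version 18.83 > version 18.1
True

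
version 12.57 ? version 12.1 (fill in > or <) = >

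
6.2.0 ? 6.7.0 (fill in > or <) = <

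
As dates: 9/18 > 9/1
True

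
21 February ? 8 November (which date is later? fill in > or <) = <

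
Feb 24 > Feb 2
True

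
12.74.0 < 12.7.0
False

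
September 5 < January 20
False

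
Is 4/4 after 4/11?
No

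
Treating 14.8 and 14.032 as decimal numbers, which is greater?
14.8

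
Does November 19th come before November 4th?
No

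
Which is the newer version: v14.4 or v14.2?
v14.4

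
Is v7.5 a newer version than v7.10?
No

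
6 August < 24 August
True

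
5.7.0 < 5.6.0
False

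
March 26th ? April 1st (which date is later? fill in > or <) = <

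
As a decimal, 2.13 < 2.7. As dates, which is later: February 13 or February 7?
February 13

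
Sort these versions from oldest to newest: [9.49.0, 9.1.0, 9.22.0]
[9.1.0, 9.22.0, 9.49.0]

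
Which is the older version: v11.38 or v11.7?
v11.7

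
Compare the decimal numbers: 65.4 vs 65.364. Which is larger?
65.4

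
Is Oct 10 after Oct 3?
Yes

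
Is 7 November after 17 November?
No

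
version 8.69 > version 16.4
False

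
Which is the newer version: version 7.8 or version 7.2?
version 7.8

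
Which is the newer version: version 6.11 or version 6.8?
version 6.11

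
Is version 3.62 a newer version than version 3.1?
Yes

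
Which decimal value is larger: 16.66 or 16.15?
16.66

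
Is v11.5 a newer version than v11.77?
No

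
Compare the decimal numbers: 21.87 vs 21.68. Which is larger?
21.87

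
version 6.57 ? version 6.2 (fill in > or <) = >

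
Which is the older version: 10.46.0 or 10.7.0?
10.7.0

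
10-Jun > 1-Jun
True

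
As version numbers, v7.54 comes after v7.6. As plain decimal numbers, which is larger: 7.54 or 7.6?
7.6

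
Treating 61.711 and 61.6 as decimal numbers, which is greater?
61.711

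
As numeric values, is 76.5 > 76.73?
False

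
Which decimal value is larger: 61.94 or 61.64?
61.94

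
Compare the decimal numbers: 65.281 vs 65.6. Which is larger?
65.6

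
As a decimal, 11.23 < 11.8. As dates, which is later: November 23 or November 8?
November 23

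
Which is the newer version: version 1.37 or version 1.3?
version 1.37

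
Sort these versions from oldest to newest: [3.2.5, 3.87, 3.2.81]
[3.2.5, 3.2.81, 3.87]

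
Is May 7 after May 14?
No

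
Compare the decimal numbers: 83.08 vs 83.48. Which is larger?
83.48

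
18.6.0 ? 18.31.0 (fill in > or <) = <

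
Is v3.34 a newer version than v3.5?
Yes. Version numbers are compared segment by segment as integers, not as decimals: minor version 34 > 5, so v3.34 > v3.5 (even though the decimal 3.34 < 3.5).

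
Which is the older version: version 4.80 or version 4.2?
version 4.2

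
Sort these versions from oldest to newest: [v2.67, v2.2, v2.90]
[v2.2, v2.67, v2.90]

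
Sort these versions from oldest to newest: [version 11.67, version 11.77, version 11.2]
[version 11.2, version 11.67, version 11.77]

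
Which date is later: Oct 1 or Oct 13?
Oct 13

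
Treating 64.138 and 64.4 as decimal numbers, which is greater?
64.4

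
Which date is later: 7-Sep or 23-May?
7-Sep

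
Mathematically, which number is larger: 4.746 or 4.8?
4.8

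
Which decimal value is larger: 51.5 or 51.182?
51.5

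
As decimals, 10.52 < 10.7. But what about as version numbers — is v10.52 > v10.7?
True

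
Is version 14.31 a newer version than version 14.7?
Yes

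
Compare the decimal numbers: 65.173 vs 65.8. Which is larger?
65.8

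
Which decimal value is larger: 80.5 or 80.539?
80.539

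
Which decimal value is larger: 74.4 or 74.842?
74.842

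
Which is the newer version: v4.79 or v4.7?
v4.79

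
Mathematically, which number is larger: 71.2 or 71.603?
71.603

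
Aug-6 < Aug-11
True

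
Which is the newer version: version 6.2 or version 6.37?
version 6.37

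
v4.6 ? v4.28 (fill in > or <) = <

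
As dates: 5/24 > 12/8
False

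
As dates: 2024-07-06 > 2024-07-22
False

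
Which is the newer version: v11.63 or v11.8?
v11.63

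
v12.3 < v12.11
True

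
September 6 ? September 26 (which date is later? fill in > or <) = <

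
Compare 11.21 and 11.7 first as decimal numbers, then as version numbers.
As decimals: 11.21 < 11.7. As versions: v11.21 > v11.7 (minor version 21 > 7).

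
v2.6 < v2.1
False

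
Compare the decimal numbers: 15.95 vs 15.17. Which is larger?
15.95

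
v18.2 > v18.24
False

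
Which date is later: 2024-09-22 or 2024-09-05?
2024-09-22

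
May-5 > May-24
False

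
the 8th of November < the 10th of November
True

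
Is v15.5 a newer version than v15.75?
No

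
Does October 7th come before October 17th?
Yes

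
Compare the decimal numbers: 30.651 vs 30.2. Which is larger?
30.651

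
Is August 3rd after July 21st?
Yes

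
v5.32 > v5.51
False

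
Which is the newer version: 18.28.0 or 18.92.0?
18.92.0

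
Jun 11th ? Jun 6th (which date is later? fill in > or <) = >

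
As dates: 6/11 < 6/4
False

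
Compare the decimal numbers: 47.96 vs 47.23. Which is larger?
47.96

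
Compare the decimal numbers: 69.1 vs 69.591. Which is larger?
69.591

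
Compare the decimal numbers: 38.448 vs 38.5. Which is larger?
38.5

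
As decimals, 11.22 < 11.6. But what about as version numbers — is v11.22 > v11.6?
True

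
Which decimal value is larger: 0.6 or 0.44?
0.6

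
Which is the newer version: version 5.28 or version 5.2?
version 5.28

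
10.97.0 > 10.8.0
True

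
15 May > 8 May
True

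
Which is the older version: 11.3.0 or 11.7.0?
11.3.0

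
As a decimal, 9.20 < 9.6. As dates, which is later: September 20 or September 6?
September 20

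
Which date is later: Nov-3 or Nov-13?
Nov-13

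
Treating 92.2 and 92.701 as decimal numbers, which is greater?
92.701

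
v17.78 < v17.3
False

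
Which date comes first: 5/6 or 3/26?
3/26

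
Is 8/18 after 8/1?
Yes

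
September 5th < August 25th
False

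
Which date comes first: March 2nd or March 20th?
March 2nd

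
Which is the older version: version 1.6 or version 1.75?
version 1.6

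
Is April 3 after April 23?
No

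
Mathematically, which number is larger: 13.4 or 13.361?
13.4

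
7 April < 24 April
True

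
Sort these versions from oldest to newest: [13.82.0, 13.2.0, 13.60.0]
[13.2.0, 13.60.0, 13.82.0]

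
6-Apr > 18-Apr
False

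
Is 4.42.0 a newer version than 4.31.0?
Yes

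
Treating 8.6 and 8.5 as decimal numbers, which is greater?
8.6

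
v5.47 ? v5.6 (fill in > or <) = >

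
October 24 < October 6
False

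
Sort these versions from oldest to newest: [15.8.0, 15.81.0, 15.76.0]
[15.8.0, 15.76.0, 15.81.0]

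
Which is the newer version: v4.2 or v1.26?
v4.2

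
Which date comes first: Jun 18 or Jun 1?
Jun 1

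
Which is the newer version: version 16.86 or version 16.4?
version 16.86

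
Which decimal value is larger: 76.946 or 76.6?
76.946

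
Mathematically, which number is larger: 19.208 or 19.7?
19.7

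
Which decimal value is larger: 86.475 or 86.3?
86.475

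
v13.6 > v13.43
False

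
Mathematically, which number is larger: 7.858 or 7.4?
7.858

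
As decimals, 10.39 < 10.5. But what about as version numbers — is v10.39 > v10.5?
True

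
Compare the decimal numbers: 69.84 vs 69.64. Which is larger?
69.84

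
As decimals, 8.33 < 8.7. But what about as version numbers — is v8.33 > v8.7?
True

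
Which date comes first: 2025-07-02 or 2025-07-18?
2025-07-02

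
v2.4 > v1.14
True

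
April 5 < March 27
False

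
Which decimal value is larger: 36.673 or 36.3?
36.673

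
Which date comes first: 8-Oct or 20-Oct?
8-Oct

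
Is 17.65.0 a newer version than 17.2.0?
Yes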